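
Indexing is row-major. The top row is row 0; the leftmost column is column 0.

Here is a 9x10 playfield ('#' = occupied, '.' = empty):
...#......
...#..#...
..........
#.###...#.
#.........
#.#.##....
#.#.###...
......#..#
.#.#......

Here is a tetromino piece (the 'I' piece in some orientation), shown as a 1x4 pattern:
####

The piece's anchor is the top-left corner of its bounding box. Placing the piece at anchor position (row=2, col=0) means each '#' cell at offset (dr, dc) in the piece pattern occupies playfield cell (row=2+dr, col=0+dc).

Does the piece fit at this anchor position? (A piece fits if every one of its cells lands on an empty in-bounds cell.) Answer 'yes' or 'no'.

Answer: yes

Derivation:
Check each piece cell at anchor (2, 0):
  offset (0,0) -> (2,0): empty -> OK
  offset (0,1) -> (2,1): empty -> OK
  offset (0,2) -> (2,2): empty -> OK
  offset (0,3) -> (2,3): empty -> OK
All cells valid: yes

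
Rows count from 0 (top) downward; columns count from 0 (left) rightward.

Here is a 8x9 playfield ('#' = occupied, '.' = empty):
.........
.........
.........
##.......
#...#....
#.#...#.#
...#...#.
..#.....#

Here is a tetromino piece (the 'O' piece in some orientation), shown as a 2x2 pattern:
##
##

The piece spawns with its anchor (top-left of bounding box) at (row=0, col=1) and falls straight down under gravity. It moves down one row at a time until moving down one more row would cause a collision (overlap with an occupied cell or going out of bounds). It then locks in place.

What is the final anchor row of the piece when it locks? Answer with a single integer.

Spawn at (row=0, col=1). Try each row:
  row 0: fits
  row 1: fits
  row 2: blocked -> lock at row 1

Answer: 1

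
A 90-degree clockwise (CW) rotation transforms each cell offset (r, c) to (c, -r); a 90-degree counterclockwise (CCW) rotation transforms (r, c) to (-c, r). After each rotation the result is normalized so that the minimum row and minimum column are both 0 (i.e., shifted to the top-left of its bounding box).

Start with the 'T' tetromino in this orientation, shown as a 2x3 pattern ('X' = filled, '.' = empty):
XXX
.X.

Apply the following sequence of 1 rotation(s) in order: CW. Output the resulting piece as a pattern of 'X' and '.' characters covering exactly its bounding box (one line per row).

Start:
XXX
.X.
After rotation 1 (CW):
.X
XX
.X

Answer: .X
XX
.X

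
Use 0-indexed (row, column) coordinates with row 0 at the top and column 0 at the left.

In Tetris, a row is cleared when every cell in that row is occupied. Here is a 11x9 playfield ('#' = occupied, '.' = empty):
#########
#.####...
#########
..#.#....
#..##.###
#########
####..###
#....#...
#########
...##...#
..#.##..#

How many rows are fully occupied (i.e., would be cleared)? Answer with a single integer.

Answer: 4

Derivation:
Check each row:
  row 0: 0 empty cells -> FULL (clear)
  row 1: 4 empty cells -> not full
  row 2: 0 empty cells -> FULL (clear)
  row 3: 7 empty cells -> not full
  row 4: 3 empty cells -> not full
  row 5: 0 empty cells -> FULL (clear)
  row 6: 2 empty cells -> not full
  row 7: 7 empty cells -> not full
  row 8: 0 empty cells -> FULL (clear)
  row 9: 6 empty cells -> not full
  row 10: 5 empty cells -> not full
Total rows cleared: 4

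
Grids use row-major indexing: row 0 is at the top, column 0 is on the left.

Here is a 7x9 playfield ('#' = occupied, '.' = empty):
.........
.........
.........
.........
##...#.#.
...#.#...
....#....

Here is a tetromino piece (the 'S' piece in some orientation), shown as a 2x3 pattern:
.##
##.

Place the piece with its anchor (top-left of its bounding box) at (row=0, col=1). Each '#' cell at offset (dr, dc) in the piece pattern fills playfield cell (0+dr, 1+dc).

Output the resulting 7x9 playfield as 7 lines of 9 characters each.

Fill (0+0,1+1) = (0,2)
Fill (0+0,1+2) = (0,3)
Fill (0+1,1+0) = (1,1)
Fill (0+1,1+1) = (1,2)

Answer: ..##.....
.##......
.........
.........
##...#.#.
...#.#...
....#....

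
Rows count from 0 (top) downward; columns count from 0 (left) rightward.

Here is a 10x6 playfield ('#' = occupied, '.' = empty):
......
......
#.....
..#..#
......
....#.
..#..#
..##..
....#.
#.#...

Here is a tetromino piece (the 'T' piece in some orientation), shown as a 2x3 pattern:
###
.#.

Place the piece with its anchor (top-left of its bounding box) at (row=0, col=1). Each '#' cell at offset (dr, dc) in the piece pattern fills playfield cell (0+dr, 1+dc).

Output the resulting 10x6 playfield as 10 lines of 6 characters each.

Fill (0+0,1+0) = (0,1)
Fill (0+0,1+1) = (0,2)
Fill (0+0,1+2) = (0,3)
Fill (0+1,1+1) = (1,2)

Answer: .###..
..#...
#.....
..#..#
......
....#.
..#..#
..##..
....#.
#.#...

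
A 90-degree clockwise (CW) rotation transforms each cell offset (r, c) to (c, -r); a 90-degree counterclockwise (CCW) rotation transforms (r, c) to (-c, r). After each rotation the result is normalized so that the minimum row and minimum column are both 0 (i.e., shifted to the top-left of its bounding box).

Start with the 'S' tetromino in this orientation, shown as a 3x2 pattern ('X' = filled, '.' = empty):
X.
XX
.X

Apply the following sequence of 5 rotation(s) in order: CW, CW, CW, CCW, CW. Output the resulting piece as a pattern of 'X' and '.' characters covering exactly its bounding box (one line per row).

Answer: .XX
XX.

Derivation:
Start:
X.
XX
.X
After rotation 1 (CW):
.XX
XX.
After rotation 2 (CW):
X.
XX
.X
After rotation 3 (CW):
.XX
XX.
After rotation 4 (CCW):
X.
XX
.X
After rotation 5 (CW):
.XX
XX.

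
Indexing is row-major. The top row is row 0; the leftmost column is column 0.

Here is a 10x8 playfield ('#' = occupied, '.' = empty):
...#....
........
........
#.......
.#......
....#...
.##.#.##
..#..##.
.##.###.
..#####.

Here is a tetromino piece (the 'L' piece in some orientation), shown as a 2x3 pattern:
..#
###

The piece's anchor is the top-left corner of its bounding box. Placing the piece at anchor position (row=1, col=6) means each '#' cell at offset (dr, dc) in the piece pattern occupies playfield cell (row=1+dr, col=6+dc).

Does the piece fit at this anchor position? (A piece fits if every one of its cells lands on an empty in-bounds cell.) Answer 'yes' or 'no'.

Check each piece cell at anchor (1, 6):
  offset (0,2) -> (1,8): out of bounds -> FAIL
  offset (1,0) -> (2,6): empty -> OK
  offset (1,1) -> (2,7): empty -> OK
  offset (1,2) -> (2,8): out of bounds -> FAIL
All cells valid: no

Answer: no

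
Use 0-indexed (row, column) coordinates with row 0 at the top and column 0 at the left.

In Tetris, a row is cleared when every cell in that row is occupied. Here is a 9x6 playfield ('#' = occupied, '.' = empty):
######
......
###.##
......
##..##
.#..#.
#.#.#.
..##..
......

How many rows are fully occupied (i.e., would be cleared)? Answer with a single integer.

Check each row:
  row 0: 0 empty cells -> FULL (clear)
  row 1: 6 empty cells -> not full
  row 2: 1 empty cell -> not full
  row 3: 6 empty cells -> not full
  row 4: 2 empty cells -> not full
  row 5: 4 empty cells -> not full
  row 6: 3 empty cells -> not full
  row 7: 4 empty cells -> not full
  row 8: 6 empty cells -> not full
Total rows cleared: 1

Answer: 1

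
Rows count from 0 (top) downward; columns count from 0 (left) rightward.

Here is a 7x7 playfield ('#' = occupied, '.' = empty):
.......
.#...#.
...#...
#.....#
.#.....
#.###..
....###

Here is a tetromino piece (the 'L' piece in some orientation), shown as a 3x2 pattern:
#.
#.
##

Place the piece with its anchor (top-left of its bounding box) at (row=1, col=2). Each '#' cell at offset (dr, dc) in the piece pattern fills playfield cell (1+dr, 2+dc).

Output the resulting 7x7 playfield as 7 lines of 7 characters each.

Fill (1+0,2+0) = (1,2)
Fill (1+1,2+0) = (2,2)
Fill (1+2,2+0) = (3,2)
Fill (1+2,2+1) = (3,3)

Answer: .......
.##..#.
..##...
#.##..#
.#.....
#.###..
....###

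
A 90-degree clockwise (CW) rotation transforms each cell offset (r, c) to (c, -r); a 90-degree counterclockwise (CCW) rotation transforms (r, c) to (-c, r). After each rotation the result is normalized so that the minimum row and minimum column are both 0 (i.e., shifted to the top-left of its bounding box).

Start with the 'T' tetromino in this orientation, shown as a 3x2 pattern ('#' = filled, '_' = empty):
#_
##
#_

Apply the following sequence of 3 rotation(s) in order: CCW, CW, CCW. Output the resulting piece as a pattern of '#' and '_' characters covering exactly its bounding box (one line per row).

Start:
#_
##
#_
After rotation 1 (CCW):
_#_
###
After rotation 2 (CW):
#_
##
#_
After rotation 3 (CCW):
_#_
###

Answer: _#_
###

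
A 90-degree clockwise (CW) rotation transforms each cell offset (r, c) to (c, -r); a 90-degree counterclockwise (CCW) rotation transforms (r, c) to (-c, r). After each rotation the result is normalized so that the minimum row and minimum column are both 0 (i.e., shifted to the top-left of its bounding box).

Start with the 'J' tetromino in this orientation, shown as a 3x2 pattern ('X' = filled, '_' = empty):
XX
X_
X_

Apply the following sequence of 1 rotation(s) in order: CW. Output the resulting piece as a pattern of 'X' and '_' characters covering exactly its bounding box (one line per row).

Answer: XXX
__X

Derivation:
Start:
XX
X_
X_
After rotation 1 (CW):
XXX
__X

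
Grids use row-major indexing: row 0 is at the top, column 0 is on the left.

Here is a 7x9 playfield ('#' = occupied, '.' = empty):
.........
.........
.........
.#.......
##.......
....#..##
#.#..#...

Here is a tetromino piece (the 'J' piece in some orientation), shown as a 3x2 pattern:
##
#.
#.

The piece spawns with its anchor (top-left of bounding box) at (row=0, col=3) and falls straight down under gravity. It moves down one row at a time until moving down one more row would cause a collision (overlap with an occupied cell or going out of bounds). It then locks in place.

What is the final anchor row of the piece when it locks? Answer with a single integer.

Spawn at (row=0, col=3). Try each row:
  row 0: fits
  row 1: fits
  row 2: fits
  row 3: fits
  row 4: fits
  row 5: blocked -> lock at row 4

Answer: 4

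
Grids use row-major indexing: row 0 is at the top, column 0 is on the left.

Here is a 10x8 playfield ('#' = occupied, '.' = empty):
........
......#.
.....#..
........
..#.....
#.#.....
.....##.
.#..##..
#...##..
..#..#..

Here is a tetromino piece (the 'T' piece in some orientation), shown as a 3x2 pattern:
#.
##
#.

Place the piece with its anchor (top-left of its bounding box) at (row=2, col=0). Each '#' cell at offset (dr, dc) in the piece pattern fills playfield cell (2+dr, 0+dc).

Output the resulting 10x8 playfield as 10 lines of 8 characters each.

Answer: ........
......#.
#....#..
##......
#.#.....
#.#.....
.....##.
.#..##..
#...##..
..#..#..

Derivation:
Fill (2+0,0+0) = (2,0)
Fill (2+1,0+0) = (3,0)
Fill (2+1,0+1) = (3,1)
Fill (2+2,0+0) = (4,0)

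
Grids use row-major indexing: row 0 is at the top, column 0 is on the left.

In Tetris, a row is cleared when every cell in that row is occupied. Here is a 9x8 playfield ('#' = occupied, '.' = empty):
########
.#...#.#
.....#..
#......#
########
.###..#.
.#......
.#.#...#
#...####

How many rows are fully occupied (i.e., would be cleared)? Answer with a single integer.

Answer: 2

Derivation:
Check each row:
  row 0: 0 empty cells -> FULL (clear)
  row 1: 5 empty cells -> not full
  row 2: 7 empty cells -> not full
  row 3: 6 empty cells -> not full
  row 4: 0 empty cells -> FULL (clear)
  row 5: 4 empty cells -> not full
  row 6: 7 empty cells -> not full
  row 7: 5 empty cells -> not full
  row 8: 3 empty cells -> not full
Total rows cleared: 2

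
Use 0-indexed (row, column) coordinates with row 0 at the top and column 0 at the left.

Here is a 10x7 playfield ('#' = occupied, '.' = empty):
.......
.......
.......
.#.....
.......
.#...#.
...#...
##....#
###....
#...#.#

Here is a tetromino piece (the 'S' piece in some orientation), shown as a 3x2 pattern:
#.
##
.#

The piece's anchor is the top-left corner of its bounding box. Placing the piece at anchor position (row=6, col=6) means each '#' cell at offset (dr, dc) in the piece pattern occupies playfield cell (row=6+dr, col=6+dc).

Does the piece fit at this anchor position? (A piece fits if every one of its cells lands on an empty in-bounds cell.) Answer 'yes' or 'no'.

Check each piece cell at anchor (6, 6):
  offset (0,0) -> (6,6): empty -> OK
  offset (1,0) -> (7,6): occupied ('#') -> FAIL
  offset (1,1) -> (7,7): out of bounds -> FAIL
  offset (2,1) -> (8,7): out of bounds -> FAIL
All cells valid: no

Answer: no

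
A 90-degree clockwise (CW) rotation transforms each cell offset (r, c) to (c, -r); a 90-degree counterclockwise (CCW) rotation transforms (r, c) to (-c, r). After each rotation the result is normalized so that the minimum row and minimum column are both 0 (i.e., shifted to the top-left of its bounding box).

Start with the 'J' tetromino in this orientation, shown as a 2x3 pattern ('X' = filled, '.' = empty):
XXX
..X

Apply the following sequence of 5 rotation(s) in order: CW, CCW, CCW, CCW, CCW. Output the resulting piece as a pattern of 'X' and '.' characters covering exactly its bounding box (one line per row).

Start:
XXX
..X
After rotation 1 (CW):
.X
.X
XX
After rotation 2 (CCW):
XXX
..X
After rotation 3 (CCW):
XX
X.
X.
After rotation 4 (CCW):
X..
XXX
After rotation 5 (CCW):
.X
.X
XX

Answer: .X
.X
XX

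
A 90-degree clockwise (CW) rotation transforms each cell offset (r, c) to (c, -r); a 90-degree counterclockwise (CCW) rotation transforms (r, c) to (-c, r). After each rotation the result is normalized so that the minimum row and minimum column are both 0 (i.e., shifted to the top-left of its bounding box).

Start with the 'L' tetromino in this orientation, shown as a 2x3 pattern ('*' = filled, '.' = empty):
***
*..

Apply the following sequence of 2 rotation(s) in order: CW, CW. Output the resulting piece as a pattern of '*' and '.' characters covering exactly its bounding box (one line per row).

Answer: ..*
***

Derivation:
Start:
***
*..
After rotation 1 (CW):
**
.*
.*
After rotation 2 (CW):
..*
***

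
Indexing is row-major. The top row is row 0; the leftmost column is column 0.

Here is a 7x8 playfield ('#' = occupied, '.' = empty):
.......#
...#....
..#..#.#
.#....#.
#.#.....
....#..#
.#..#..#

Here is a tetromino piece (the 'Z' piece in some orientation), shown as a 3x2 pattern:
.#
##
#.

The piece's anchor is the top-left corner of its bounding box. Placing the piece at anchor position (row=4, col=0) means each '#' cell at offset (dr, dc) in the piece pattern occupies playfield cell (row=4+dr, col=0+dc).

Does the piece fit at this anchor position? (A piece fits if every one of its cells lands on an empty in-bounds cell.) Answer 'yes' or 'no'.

Check each piece cell at anchor (4, 0):
  offset (0,1) -> (4,1): empty -> OK
  offset (1,0) -> (5,0): empty -> OK
  offset (1,1) -> (5,1): empty -> OK
  offset (2,0) -> (6,0): empty -> OK
All cells valid: yes

Answer: yes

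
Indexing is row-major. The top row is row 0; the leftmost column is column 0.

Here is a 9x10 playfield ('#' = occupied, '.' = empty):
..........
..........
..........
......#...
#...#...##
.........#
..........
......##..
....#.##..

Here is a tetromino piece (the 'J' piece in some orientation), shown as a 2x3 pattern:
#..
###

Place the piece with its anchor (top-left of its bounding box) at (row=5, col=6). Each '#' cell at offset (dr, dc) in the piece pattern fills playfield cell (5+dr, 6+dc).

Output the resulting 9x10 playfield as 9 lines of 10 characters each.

Fill (5+0,6+0) = (5,6)
Fill (5+1,6+0) = (6,6)
Fill (5+1,6+1) = (6,7)
Fill (5+1,6+2) = (6,8)

Answer: ..........
..........
..........
......#...
#...#...##
......#..#
......###.
......##..
....#.##..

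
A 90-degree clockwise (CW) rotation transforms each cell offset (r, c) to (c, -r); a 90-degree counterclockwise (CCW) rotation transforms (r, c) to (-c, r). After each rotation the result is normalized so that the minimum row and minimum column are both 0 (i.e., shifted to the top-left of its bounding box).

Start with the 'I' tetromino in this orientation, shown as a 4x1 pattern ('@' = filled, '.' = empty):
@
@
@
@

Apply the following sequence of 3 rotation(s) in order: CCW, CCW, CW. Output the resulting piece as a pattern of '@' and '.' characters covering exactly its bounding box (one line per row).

Start:
@
@
@
@
After rotation 1 (CCW):
@@@@
After rotation 2 (CCW):
@
@
@
@
After rotation 3 (CW):
@@@@

Answer: @@@@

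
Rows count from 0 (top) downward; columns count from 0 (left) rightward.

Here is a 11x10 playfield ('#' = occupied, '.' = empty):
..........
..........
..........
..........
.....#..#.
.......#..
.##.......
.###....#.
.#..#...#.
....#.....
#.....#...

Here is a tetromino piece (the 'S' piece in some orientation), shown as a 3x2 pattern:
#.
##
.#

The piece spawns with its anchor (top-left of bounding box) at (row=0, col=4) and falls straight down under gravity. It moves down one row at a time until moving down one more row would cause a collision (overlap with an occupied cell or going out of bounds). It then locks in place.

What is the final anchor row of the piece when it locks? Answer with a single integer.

Spawn at (row=0, col=4). Try each row:
  row 0: fits
  row 1: fits
  row 2: blocked -> lock at row 1

Answer: 1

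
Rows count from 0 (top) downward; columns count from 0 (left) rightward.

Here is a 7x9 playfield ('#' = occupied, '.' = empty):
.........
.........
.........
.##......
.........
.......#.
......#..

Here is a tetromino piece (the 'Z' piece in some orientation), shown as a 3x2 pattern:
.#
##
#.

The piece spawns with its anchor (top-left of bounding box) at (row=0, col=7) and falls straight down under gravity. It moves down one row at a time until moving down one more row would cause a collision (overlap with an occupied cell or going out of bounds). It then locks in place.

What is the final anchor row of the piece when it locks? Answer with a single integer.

Answer: 2

Derivation:
Spawn at (row=0, col=7). Try each row:
  row 0: fits
  row 1: fits
  row 2: fits
  row 3: blocked -> lock at row 2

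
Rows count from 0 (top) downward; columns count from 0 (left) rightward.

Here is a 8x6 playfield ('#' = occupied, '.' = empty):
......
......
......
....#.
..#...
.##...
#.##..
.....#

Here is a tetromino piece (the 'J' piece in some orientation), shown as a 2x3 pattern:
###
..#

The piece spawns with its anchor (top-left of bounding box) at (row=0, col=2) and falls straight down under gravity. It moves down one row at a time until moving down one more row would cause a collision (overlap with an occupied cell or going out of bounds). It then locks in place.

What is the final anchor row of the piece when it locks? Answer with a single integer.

Answer: 1

Derivation:
Spawn at (row=0, col=2). Try each row:
  row 0: fits
  row 1: fits
  row 2: blocked -> lock at row 1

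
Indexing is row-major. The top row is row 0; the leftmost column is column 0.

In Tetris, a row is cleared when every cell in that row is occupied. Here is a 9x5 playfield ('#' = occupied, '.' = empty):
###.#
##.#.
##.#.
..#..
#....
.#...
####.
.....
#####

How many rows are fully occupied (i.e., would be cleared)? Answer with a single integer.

Answer: 1

Derivation:
Check each row:
  row 0: 1 empty cell -> not full
  row 1: 2 empty cells -> not full
  row 2: 2 empty cells -> not full
  row 3: 4 empty cells -> not full
  row 4: 4 empty cells -> not full
  row 5: 4 empty cells -> not full
  row 6: 1 empty cell -> not full
  row 7: 5 empty cells -> not full
  row 8: 0 empty cells -> FULL (clear)
Total rows cleared: 1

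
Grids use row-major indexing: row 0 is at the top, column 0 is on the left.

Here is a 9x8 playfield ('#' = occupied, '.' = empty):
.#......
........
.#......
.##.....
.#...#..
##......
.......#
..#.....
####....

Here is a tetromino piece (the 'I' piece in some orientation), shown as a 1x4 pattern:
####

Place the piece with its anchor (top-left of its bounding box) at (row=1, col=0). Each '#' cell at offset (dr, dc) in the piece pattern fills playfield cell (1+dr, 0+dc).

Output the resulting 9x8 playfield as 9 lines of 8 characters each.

Answer: .#......
####....
.#......
.##.....
.#...#..
##......
.......#
..#.....
####....

Derivation:
Fill (1+0,0+0) = (1,0)
Fill (1+0,0+1) = (1,1)
Fill (1+0,0+2) = (1,2)
Fill (1+0,0+3) = (1,3)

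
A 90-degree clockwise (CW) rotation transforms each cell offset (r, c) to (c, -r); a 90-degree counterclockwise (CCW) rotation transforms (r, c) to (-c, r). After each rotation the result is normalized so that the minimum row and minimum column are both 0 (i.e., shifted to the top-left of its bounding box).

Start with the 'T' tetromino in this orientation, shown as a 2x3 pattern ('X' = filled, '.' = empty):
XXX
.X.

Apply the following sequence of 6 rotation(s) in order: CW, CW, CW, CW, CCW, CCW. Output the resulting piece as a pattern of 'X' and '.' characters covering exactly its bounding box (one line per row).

Start:
XXX
.X.
After rotation 1 (CW):
.X
XX
.X
After rotation 2 (CW):
.X.
XXX
After rotation 3 (CW):
X.
XX
X.
After rotation 4 (CW):
XXX
.X.
After rotation 5 (CCW):
X.
XX
X.
After rotation 6 (CCW):
.X.
XXX

Answer: .X.
XXX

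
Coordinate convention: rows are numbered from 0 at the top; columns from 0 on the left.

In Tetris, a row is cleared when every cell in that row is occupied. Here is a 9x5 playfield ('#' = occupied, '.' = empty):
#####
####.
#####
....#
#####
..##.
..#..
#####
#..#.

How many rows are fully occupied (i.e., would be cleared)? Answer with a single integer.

Answer: 4

Derivation:
Check each row:
  row 0: 0 empty cells -> FULL (clear)
  row 1: 1 empty cell -> not full
  row 2: 0 empty cells -> FULL (clear)
  row 3: 4 empty cells -> not full
  row 4: 0 empty cells -> FULL (clear)
  row 5: 3 empty cells -> not full
  row 6: 4 empty cells -> not full
  row 7: 0 empty cells -> FULL (clear)
  row 8: 3 empty cells -> not full
Total rows cleared: 4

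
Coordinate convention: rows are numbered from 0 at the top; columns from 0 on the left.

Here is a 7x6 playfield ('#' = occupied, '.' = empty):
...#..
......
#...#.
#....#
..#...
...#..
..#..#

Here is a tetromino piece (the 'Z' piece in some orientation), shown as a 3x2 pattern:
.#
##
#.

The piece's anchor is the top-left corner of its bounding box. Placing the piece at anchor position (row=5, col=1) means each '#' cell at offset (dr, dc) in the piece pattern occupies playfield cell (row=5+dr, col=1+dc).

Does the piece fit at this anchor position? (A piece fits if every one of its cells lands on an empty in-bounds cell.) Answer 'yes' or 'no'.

Answer: no

Derivation:
Check each piece cell at anchor (5, 1):
  offset (0,1) -> (5,2): empty -> OK
  offset (1,0) -> (6,1): empty -> OK
  offset (1,1) -> (6,2): occupied ('#') -> FAIL
  offset (2,0) -> (7,1): out of bounds -> FAIL
All cells valid: no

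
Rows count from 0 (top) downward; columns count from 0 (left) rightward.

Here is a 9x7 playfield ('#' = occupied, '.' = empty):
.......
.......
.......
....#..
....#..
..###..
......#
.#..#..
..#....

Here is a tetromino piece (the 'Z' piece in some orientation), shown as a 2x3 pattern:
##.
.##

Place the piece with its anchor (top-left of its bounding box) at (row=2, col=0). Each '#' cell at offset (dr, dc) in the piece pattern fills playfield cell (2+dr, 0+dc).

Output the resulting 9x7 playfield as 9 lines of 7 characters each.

Answer: .......
.......
##.....
.##.#..
....#..
..###..
......#
.#..#..
..#....

Derivation:
Fill (2+0,0+0) = (2,0)
Fill (2+0,0+1) = (2,1)
Fill (2+1,0+1) = (3,1)
Fill (2+1,0+2) = (3,2)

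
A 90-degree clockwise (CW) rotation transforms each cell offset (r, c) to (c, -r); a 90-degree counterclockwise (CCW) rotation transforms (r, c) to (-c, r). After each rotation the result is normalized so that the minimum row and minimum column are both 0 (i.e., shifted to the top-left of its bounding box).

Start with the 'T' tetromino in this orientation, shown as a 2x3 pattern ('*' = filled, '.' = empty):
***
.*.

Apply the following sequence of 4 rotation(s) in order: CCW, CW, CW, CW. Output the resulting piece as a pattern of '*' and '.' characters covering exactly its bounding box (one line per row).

Answer: .*.
***

Derivation:
Start:
***
.*.
After rotation 1 (CCW):
*.
**
*.
After rotation 2 (CW):
***
.*.
After rotation 3 (CW):
.*
**
.*
After rotation 4 (CW):
.*.
***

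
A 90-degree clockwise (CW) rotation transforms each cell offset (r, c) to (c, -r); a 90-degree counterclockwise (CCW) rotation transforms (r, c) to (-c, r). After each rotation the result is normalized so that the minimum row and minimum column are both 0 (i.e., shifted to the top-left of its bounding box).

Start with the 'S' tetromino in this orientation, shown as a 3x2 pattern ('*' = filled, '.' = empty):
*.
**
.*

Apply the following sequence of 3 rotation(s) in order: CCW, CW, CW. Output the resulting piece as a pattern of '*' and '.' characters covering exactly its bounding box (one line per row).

Answer: .**
**.

Derivation:
Start:
*.
**
.*
After rotation 1 (CCW):
.**
**.
After rotation 2 (CW):
*.
**
.*
After rotation 3 (CW):
.**
**.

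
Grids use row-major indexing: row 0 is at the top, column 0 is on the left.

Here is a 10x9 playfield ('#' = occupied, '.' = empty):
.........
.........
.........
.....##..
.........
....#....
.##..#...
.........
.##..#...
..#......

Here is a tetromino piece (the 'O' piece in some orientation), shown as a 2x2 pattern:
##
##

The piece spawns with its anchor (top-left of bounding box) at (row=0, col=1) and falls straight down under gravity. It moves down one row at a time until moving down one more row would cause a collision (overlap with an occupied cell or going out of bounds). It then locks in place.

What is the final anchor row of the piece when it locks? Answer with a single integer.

Answer: 4

Derivation:
Spawn at (row=0, col=1). Try each row:
  row 0: fits
  row 1: fits
  row 2: fits
  row 3: fits
  row 4: fits
  row 5: blocked -> lock at row 4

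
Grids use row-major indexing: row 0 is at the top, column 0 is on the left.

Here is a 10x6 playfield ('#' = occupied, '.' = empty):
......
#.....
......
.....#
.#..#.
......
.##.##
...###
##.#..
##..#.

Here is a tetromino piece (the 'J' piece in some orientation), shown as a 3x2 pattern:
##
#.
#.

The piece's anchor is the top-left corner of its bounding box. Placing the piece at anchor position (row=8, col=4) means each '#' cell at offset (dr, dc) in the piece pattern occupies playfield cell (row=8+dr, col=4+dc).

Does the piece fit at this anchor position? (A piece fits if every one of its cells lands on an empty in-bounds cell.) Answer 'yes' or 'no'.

Check each piece cell at anchor (8, 4):
  offset (0,0) -> (8,4): empty -> OK
  offset (0,1) -> (8,5): empty -> OK
  offset (1,0) -> (9,4): occupied ('#') -> FAIL
  offset (2,0) -> (10,4): out of bounds -> FAIL
All cells valid: no

Answer: no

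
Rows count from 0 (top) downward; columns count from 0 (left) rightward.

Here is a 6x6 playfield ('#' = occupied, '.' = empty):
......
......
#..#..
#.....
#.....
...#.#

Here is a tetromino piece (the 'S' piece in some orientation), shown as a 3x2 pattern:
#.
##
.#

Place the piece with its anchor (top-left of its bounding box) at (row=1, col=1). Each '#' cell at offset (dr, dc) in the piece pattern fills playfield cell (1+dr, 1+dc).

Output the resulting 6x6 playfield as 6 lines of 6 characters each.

Fill (1+0,1+0) = (1,1)
Fill (1+1,1+0) = (2,1)
Fill (1+1,1+1) = (2,2)
Fill (1+2,1+1) = (3,2)

Answer: ......
.#....
####..
#.#...
#.....
...#.#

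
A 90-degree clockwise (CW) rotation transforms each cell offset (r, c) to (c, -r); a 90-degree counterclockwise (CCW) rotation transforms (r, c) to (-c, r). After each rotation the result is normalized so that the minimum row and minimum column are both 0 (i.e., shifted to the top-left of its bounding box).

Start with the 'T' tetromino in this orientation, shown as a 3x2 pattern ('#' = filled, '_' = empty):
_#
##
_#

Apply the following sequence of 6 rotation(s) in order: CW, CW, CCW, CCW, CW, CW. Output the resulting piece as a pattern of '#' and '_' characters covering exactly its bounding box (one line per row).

Answer: #_
##
#_

Derivation:
Start:
_#
##
_#
After rotation 1 (CW):
_#_
###
After rotation 2 (CW):
#_
##
#_
After rotation 3 (CCW):
_#_
###
After rotation 4 (CCW):
_#
##
_#
After rotation 5 (CW):
_#_
###
After rotation 6 (CW):
#_
##
#_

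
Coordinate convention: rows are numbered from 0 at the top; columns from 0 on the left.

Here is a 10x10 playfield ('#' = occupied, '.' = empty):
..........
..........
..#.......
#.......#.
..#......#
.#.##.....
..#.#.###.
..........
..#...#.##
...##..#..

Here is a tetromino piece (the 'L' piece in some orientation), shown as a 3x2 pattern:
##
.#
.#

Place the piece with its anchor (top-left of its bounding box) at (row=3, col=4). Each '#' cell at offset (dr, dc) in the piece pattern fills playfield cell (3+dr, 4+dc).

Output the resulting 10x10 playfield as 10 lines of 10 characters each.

Answer: ..........
..........
..#.......
#...##..#.
..#..#...#
.#.###....
..#.#.###.
..........
..#...#.##
...##..#..

Derivation:
Fill (3+0,4+0) = (3,4)
Fill (3+0,4+1) = (3,5)
Fill (3+1,4+1) = (4,5)
Fill (3+2,4+1) = (5,5)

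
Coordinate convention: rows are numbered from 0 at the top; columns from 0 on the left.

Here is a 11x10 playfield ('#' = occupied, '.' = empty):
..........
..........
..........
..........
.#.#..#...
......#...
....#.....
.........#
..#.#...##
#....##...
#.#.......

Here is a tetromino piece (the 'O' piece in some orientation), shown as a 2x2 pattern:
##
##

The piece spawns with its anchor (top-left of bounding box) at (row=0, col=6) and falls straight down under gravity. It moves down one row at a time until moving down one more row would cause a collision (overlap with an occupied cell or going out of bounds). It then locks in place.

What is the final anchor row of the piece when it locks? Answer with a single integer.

Answer: 2

Derivation:
Spawn at (row=0, col=6). Try each row:
  row 0: fits
  row 1: fits
  row 2: fits
  row 3: blocked -> lock at row 2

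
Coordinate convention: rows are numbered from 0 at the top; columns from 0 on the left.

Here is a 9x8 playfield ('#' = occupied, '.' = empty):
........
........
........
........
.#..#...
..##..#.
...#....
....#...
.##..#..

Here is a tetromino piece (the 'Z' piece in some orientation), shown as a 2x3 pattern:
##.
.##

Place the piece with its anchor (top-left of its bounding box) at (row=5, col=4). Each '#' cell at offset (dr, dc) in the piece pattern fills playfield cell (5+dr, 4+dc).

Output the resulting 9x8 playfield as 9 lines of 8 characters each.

Answer: ........
........
........
........
.#..#...
..#####.
...#.##.
....#...
.##..#..

Derivation:
Fill (5+0,4+0) = (5,4)
Fill (5+0,4+1) = (5,5)
Fill (5+1,4+1) = (6,5)
Fill (5+1,4+2) = (6,6)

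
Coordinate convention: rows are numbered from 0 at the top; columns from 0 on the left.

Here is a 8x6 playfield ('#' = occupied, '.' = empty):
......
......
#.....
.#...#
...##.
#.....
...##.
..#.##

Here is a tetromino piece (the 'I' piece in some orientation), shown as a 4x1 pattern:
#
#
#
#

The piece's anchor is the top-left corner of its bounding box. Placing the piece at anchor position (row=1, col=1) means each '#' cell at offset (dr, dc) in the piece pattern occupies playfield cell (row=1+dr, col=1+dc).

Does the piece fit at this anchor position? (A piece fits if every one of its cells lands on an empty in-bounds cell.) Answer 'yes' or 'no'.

Answer: no

Derivation:
Check each piece cell at anchor (1, 1):
  offset (0,0) -> (1,1): empty -> OK
  offset (1,0) -> (2,1): empty -> OK
  offset (2,0) -> (3,1): occupied ('#') -> FAIL
  offset (3,0) -> (4,1): empty -> OK
All cells valid: no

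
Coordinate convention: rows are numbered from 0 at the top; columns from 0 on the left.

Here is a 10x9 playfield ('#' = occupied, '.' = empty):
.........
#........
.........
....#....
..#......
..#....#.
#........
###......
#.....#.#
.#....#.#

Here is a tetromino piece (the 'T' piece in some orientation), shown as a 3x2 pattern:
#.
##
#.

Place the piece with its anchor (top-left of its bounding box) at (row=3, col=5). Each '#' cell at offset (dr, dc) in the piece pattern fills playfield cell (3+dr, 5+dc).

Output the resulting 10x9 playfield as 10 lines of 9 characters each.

Fill (3+0,5+0) = (3,5)
Fill (3+1,5+0) = (4,5)
Fill (3+1,5+1) = (4,6)
Fill (3+2,5+0) = (5,5)

Answer: .........
#........
.........
....##...
..#..##..
..#..#.#.
#........
###......
#.....#.#
.#....#.#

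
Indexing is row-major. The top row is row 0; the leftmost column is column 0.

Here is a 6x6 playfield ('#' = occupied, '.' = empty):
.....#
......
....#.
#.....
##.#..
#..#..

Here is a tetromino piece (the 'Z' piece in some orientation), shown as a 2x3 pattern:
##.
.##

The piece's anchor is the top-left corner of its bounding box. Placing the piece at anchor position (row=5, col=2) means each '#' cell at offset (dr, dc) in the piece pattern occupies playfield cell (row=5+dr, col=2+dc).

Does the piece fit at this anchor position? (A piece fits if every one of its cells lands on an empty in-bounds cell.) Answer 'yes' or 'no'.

Answer: no

Derivation:
Check each piece cell at anchor (5, 2):
  offset (0,0) -> (5,2): empty -> OK
  offset (0,1) -> (5,3): occupied ('#') -> FAIL
  offset (1,1) -> (6,3): out of bounds -> FAIL
  offset (1,2) -> (6,4): out of bounds -> FAIL
All cells valid: no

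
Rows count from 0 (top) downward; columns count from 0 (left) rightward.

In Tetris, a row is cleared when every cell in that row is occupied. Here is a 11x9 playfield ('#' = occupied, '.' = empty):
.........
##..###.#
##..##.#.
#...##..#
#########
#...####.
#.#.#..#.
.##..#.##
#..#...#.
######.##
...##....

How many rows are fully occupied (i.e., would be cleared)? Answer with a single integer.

Check each row:
  row 0: 9 empty cells -> not full
  row 1: 3 empty cells -> not full
  row 2: 4 empty cells -> not full
  row 3: 5 empty cells -> not full
  row 4: 0 empty cells -> FULL (clear)
  row 5: 4 empty cells -> not full
  row 6: 5 empty cells -> not full
  row 7: 4 empty cells -> not full
  row 8: 6 empty cells -> not full
  row 9: 1 empty cell -> not full
  row 10: 7 empty cells -> not full
Total rows cleared: 1

Answer: 1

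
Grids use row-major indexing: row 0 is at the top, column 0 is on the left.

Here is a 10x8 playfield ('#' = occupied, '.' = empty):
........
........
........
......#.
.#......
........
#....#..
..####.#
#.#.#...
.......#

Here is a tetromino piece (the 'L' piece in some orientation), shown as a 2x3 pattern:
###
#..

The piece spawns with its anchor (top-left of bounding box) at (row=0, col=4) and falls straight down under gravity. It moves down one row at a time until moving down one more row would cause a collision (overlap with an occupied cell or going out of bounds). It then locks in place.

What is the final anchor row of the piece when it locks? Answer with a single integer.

Answer: 2

Derivation:
Spawn at (row=0, col=4). Try each row:
  row 0: fits
  row 1: fits
  row 2: fits
  row 3: blocked -> lock at row 2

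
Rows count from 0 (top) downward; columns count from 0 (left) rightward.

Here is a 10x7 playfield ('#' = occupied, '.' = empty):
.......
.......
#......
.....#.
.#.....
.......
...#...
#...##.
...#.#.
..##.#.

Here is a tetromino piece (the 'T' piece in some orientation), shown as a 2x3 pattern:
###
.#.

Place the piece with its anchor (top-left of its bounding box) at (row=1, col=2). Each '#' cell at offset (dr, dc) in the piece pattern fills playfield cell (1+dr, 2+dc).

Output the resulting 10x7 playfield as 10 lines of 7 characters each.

Answer: .......
..###..
#..#...
.....#.
.#.....
.......
...#...
#...##.
...#.#.
..##.#.

Derivation:
Fill (1+0,2+0) = (1,2)
Fill (1+0,2+1) = (1,3)
Fill (1+0,2+2) = (1,4)
Fill (1+1,2+1) = (2,3)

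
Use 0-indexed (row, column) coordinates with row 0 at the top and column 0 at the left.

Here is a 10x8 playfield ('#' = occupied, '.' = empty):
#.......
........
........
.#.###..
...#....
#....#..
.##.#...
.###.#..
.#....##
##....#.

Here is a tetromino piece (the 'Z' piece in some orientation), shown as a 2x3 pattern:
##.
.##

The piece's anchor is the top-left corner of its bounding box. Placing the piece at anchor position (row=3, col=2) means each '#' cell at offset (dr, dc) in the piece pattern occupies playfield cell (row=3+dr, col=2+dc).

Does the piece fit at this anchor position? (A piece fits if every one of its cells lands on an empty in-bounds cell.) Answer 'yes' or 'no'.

Check each piece cell at anchor (3, 2):
  offset (0,0) -> (3,2): empty -> OK
  offset (0,1) -> (3,3): occupied ('#') -> FAIL
  offset (1,1) -> (4,3): occupied ('#') -> FAIL
  offset (1,2) -> (4,4): empty -> OK
All cells valid: no

Answer: no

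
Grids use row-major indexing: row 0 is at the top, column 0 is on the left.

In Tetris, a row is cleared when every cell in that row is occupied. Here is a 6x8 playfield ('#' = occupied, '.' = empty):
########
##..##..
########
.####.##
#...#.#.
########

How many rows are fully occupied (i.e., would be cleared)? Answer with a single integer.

Check each row:
  row 0: 0 empty cells -> FULL (clear)
  row 1: 4 empty cells -> not full
  row 2: 0 empty cells -> FULL (clear)
  row 3: 2 empty cells -> not full
  row 4: 5 empty cells -> not full
  row 5: 0 empty cells -> FULL (clear)
Total rows cleared: 3

Answer: 3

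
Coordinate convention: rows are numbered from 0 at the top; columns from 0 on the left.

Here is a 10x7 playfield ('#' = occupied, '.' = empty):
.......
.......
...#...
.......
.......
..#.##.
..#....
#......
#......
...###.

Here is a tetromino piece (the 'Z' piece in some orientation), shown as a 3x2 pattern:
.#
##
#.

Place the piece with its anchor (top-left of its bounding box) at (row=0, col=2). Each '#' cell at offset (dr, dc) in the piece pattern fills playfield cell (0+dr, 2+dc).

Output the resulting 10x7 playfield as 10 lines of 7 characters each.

Answer: ...#...
..##...
..##...
.......
.......
..#.##.
..#....
#......
#......
...###.

Derivation:
Fill (0+0,2+1) = (0,3)
Fill (0+1,2+0) = (1,2)
Fill (0+1,2+1) = (1,3)
Fill (0+2,2+0) = (2,2)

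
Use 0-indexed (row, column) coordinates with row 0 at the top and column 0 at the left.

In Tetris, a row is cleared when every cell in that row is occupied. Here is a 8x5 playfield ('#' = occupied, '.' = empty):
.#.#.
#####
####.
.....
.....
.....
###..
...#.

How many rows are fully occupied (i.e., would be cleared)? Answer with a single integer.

Check each row:
  row 0: 3 empty cells -> not full
  row 1: 0 empty cells -> FULL (clear)
  row 2: 1 empty cell -> not full
  row 3: 5 empty cells -> not full
  row 4: 5 empty cells -> not full
  row 5: 5 empty cells -> not full
  row 6: 2 empty cells -> not full
  row 7: 4 empty cells -> not full
Total rows cleared: 1

Answer: 1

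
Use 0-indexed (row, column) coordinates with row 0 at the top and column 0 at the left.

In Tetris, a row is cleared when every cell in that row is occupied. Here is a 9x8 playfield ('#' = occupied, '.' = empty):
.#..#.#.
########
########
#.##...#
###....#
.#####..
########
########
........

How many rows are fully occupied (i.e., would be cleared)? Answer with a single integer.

Answer: 4

Derivation:
Check each row:
  row 0: 5 empty cells -> not full
  row 1: 0 empty cells -> FULL (clear)
  row 2: 0 empty cells -> FULL (clear)
  row 3: 4 empty cells -> not full
  row 4: 4 empty cells -> not full
  row 5: 3 empty cells -> not full
  row 6: 0 empty cells -> FULL (clear)
  row 7: 0 empty cells -> FULL (clear)
  row 8: 8 empty cells -> not full
Total rows cleared: 4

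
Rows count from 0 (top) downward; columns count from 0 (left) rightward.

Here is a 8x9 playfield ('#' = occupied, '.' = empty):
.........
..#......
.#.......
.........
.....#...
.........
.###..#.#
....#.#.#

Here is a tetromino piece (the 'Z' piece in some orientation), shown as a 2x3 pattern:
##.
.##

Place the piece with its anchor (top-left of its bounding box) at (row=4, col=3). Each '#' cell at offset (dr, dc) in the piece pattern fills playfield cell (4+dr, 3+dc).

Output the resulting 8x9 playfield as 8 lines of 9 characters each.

Fill (4+0,3+0) = (4,3)
Fill (4+0,3+1) = (4,4)
Fill (4+1,3+1) = (5,4)
Fill (4+1,3+2) = (5,5)

Answer: .........
..#......
.#.......
.........
...###...
....##...
.###..#.#
....#.#.#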